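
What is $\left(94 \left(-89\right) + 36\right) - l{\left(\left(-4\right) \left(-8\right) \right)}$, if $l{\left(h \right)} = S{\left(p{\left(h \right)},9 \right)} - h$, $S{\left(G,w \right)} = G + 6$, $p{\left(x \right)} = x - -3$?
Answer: $-8339$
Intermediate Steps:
$p{\left(x \right)} = 3 + x$ ($p{\left(x \right)} = x + 3 = 3 + x$)
$S{\left(G,w \right)} = 6 + G$
$l{\left(h \right)} = 9$ ($l{\left(h \right)} = \left(6 + \left(3 + h\right)\right) - h = \left(9 + h\right) - h = 9$)
$\left(94 \left(-89\right) + 36\right) - l{\left(\left(-4\right) \left(-8\right) \right)} = \left(94 \left(-89\right) + 36\right) - 9 = \left(-8366 + 36\right) - 9 = -8330 - 9 = -8339$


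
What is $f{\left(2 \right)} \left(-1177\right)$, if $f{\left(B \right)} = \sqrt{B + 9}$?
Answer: $- 1177 \sqrt{11} \approx -3903.7$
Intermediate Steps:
$f{\left(B \right)} = \sqrt{9 + B}$
$f{\left(2 \right)} \left(-1177\right) = \sqrt{9 + 2} \left(-1177\right) = \sqrt{11} \left(-1177\right) = - 1177 \sqrt{11}$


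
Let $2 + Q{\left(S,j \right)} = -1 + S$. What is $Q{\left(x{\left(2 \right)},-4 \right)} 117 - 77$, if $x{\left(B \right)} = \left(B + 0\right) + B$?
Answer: $40$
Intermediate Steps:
$x{\left(B \right)} = 2 B$ ($x{\left(B \right)} = B + B = 2 B$)
$Q{\left(S,j \right)} = -3 + S$ ($Q{\left(S,j \right)} = -2 + \left(-1 + S\right) = -3 + S$)
$Q{\left(x{\left(2 \right)},-4 \right)} 117 - 77 = \left(-3 + 2 \cdot 2\right) 117 - 77 = \left(-3 + 4\right) 117 - 77 = 1 \cdot 117 - 77 = 117 - 77 = 40$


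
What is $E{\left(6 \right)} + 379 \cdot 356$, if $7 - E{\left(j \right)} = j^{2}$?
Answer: $134895$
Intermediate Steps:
$E{\left(j \right)} = 7 - j^{2}$
$E{\left(6 \right)} + 379 \cdot 356 = \left(7 - 6^{2}\right) + 379 \cdot 356 = \left(7 - 36\right) + 134924 = -29 + 134924 = 134895$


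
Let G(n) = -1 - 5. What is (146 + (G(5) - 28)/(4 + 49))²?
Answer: 59351616/2809 ≈ 21129.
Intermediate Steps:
G(n) = -6
(146 + (G(5) - 28)/(4 + 49))² = (146 + (-6 - 28)/(4 + 49))² = (146 - 34/53)² = (7704/53)² = 59351616/2809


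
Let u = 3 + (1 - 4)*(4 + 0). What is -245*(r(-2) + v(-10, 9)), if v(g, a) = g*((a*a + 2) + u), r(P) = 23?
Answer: 175665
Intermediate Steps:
u = -9 (u = 3 - 3*4 = 3 - 12 = -9)
v(g, a) = g*(-7 + a²) (v(g, a) = g*((a*a + 2) - 9) = g*((a² + 2) - 9) = g*((2 + a²) - 9) = g*(-7 + a²))
-245*(r(-2) + v(-10, 9)) = -245*(23 - 10*(-7 + 9²)) = -245*(23 - 10*(-7 + 81)) = -245*(23 - 10*74) = -245*(23 - 740) = -245*(-717) = 175665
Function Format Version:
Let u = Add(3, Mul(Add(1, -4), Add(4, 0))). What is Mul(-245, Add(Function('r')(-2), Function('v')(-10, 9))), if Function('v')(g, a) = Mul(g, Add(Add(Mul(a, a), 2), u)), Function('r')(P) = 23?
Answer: 175665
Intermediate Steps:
u = -9 (u = Add(3, Mul(-3, 4)) = Add(3, -12) = -9)
Function('v')(g, a) = Mul(g, Add(-7, Pow(a, 2))) (Function('v')(g, a) = Mul(g, Add(Add(Mul(a, a), 2), -9)) = Mul(g, Add(Add(Pow(a, 2), 2), -9)) = Mul(g, Add(Add(2, Pow(a, 2)), -9)) = Mul(g, Add(-7, Pow(a, 2))))
Mul(-245, Add(Function('r')(-2), Function('v')(-10, 9))) = Mul(-245, Add(23, Mul(-10, Add(-7, Pow(9, 2))))) = Mul(-245, Add(23, Mul(-10, Add(-7, 81)))) = Mul(-245, Add(23, Mul(-10, 74))) = Mul(-245, Add(23, -740)) = Mul(-245, -717) = 175665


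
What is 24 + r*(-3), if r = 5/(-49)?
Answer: 1191/49 ≈ 24.306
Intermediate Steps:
r = -5/49 (r = 5*(-1/49) = -5/49 ≈ -0.10204)
24 + r*(-3) = 24 - 5/49*(-3) = 24 + 15/49 = 1191/49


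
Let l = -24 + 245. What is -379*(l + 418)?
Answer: -242181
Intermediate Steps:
l = 221
-379*(l + 418) = -379*(221 + 418) = -379*639 = -242181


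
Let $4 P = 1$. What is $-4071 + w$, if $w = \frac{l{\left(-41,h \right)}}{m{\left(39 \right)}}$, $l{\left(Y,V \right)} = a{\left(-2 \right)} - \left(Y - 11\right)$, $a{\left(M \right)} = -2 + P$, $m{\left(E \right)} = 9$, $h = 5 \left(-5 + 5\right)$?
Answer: $- \frac{48785}{12} \approx -4065.4$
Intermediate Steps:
$h = 0$ ($h = 5 \cdot 0 = 0$)
$P = \frac{1}{4}$ ($P = \frac{1}{4} \cdot 1 = \frac{1}{4} \approx 0.25$)
$a{\left(M \right)} = - \frac{7}{4}$ ($a{\left(M \right)} = -2 + \frac{1}{4} = - \frac{7}{4}$)
$l{\left(Y,V \right)} = \frac{37}{4} - Y$ ($l{\left(Y,V \right)} = - \frac{7}{4} - \left(Y - 11\right) = - \frac{7}{4} - \left(-11 + Y\right) = \frac{37}{4} - Y$)
$w = \frac{67}{12}$ ($w = \frac{\frac{37}{4} - -41}{9} = \left(\frac{37}{4} + 41\right) \frac{1}{9} = \frac{201}{4} \cdot \frac{1}{9} = \frac{67}{12} \approx 5.5833$)
$-4071 + w = -4071 + \frac{67}{12} = - \frac{48785}{12}$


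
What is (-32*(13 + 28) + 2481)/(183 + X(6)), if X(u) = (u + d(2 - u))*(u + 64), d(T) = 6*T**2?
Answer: 1169/7323 ≈ 0.15963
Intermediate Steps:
X(u) = (64 + u)*(u + 6*(2 - u)**2) (X(u) = (u + 6*(2 - u)**2)*(u + 64) = (u + 6*(2 - u)**2)*(64 + u) = (64 + u)*(u + 6*(2 - u)**2))
(-32*(13 + 28) + 2481)/(183 + X(6)) = (-32*(13 + 28) + 2481)/(183 + (1536 - 1448*6 + 6*6**3 + 361*6**2)) = (-32*41 + 2481)/(183 + (1536 - 8688 + 6*216 + 361*36)) = (-1312 + 2481)/(183 + (1536 - 8688 + 1296 + 12996)) = 1169/(183 + 7140) = 1169/7323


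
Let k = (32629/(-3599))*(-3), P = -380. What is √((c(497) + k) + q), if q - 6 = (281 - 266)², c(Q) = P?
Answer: 2*I*√394418009/3599 ≈ 11.036*I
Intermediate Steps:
c(Q) = -380
k = 97887/3599 (k = (32629*(-1/3599))*(-3) = -32629/3599*(-3) = 97887/3599 ≈ 27.198)
q = 231 (q = 6 + (281 - 266)² = 6 + 15² = 6 + 225 = 231)
√((c(497) + k) + q) = √((-380 + 97887/3599) + 231) = √(-1269733/3599 + 231) = √(-438364/3599) = 2*I*√394418009/3599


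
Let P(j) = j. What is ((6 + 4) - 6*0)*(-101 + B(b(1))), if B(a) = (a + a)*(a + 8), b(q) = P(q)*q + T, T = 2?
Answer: -350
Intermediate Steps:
b(q) = 2 + q**2 (b(q) = q*q + 2 = q**2 + 2 = 2 + q**2)
B(a) = 2*a*(8 + a) (B(a) = (2*a)*(8 + a) = 2*a*(8 + a))
((6 + 4) - 6*0)*(-101 + B(b(1))) = ((6 + 4) - 6*0)*(-101 + 2*(2 + 1**2)*(8 + (2 + 1**2))) = (10 + 0)*(-101 + 2*(2 + 1)*(8 + (2 + 1))) = 10*(-101 + 2*3*(8 + 3)) = 10*(-101 + 2*3*11) = 10*(-101 + 66) = 10*(-35) = -350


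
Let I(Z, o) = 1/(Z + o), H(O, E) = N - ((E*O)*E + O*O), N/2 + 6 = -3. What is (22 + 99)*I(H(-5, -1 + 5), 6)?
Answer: 121/43 ≈ 2.8140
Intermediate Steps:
N = -18 (N = -12 + 2*(-3) = -12 - 6 = -18)
H(O, E) = -18 - O² - O*E² (H(O, E) = -18 - ((E*O)*E + O*O) = -18 - (O*E² + O²) = -18 - (O² + O*E²) = -18 + (-O² - O*E²) = -18 - O² - O*E²)
(22 + 99)*I(H(-5, -1 + 5), 6) = (22 + 99)/((-18 - 1*(-5)² - 1*(-5)*(-1 + 5)²) + 6) = 121/((-18 - 1*25 - 1*(-5)*4²) + 6) = 121/((-18 - 25 - 1*(-5)*16) + 6) = 121/((-18 - 25 + 80) + 6) = 121/(37 + 6) = 121/43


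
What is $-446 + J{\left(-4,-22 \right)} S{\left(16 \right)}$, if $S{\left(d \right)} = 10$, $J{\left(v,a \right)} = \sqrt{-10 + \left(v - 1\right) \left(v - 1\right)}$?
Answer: $-446 + 10 \sqrt{15} \approx -407.27$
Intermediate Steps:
$J{\left(v,a \right)} = \sqrt{-10 + \left(-1 + v\right)^{2}}$ ($J{\left(v,a \right)} = \sqrt{-10 + \left(-1 + v\right) \left(-1 + v\right)} = \sqrt{-10 + \left(-1 + v\right)^{2}}$)
$-446 + J{\left(-4,-22 \right)} S{\left(16 \right)} = -446 + \sqrt{-10 + \left(-1 - 4\right)^{2}} \cdot 10 = -446 + \sqrt{-10 + \left(-5\right)^{2}} \cdot 10 = -446 + \sqrt{-10 + 25} \cdot 10 = -446 + \sqrt{15} \cdot 10 = -446 + 10 \sqrt{15}$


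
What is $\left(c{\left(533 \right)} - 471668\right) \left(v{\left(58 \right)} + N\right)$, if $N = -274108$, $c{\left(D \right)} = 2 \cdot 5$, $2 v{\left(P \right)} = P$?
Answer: $129271552982$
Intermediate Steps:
$v{\left(P \right)} = \frac{P}{2}$
$c{\left(D \right)} = 10$
$\left(c{\left(533 \right)} - 471668\right) \left(v{\left(58 \right)} + N\right) = \left(10 - 471668\right) \left(\frac{1}{2} \cdot 58 - 274108\right) = - 471658 \left(29 - 274108\right) = \left(-471658\right) \left(-274079\right) = 129271552982$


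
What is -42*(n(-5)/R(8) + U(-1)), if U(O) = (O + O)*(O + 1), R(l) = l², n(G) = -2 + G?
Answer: 147/32 ≈ 4.5938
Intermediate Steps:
U(O) = 2*O*(1 + O) (U(O) = (2*O)*(1 + O) = 2*O*(1 + O))
-42*(n(-5)/R(8) + U(-1)) = -42*((-2 - 5)/(8²) + 2*(-1)*(1 - 1)) = -42*(-7/64 + 2*(-1)*0) = -42*(-7*1/64 + 0) = -42*(-7/64 + 0) = -42*(-7/64) = 147/32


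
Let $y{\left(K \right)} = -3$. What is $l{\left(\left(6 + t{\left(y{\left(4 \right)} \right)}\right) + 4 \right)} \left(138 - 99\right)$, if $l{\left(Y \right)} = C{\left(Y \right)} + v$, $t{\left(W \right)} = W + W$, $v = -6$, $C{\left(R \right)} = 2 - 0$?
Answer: $-156$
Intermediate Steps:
$C{\left(R \right)} = 2$ ($C{\left(R \right)} = 2 + 0 = 2$)
$t{\left(W \right)} = 2 W$
$l{\left(Y \right)} = -4$ ($l{\left(Y \right)} = 2 - 6 = -4$)
$l{\left(\left(6 + t{\left(y{\left(4 \right)} \right)}\right) + 4 \right)} \left(138 - 99\right) = - 4 \left(138 - 99\right) = \left(-4\right) 39 = -156$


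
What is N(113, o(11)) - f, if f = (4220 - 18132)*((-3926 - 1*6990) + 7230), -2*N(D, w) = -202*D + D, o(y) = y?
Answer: -102536551/2 ≈ -5.1268e+7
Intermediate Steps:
N(D, w) = 201*D/2 (N(D, w) = -(-202*D + D)/2 = -(-201)*D/2 = 201*D/2)
f = 51279632 (f = -13912*((-3926 - 6990) + 7230) = -13912*(-10916 + 7230) = -13912*(-3686) = 51279632)
N(113, o(11)) - f = (201/2)*113 - 1*51279632 = 22713/2 - 51279632 = -102536551/2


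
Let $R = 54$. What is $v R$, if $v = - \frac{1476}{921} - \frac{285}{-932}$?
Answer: $- \frac{10018323}{143062} \approx -70.028$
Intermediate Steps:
$v = - \frac{371049}{286124}$ ($v = \left(-1476\right) \frac{1}{921} - - \frac{285}{932} = - \frac{492}{307} + \frac{285}{932} = - \frac{371049}{286124} \approx -1.2968$)
$v R = \left(- \frac{371049}{286124}\right) 54 = - \frac{10018323}{143062}$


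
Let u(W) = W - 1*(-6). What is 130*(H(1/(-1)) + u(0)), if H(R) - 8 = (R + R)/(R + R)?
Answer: 1950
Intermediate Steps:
u(W) = 6 + W (u(W) = W + 6 = 6 + W)
H(R) = 9 (H(R) = 8 + (R + R)/(R + R) = 8 + (2*R)/((2*R)) = 8 + (2*R)*(1/(2*R)) = 8 + 1 = 9)
130*(H(1/(-1)) + u(0)) = 130*(9 + (6 + 0)) = 130*(9 + 6) = 130*15 = 1950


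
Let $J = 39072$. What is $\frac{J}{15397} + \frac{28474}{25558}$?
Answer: $\frac{718508177}{196758263} \approx 3.6517$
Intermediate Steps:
$\frac{J}{15397} + \frac{28474}{25558} = \frac{39072}{15397} + \frac{28474}{25558} = 39072 \cdot \frac{1}{15397} + 28474 \cdot \frac{1}{25558} = \frac{39072}{15397} + \frac{14237}{12779} = \frac{718508177}{196758263}$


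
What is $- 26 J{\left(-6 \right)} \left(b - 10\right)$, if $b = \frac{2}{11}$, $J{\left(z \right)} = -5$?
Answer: $- \frac{14040}{11} \approx -1276.4$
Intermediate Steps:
$b = \frac{2}{11}$ ($b = 2 \cdot \frac{1}{11} = \frac{2}{11} \approx 0.18182$)
$- 26 J{\left(-6 \right)} \left(b - 10\right) = \left(-26\right) \left(-5\right) \left(\frac{2}{11} - 10\right) = 130 \left(\frac{2}{11} - 10\right) = 130 \left(- \frac{108}{11}\right) = - \frac{14040}{11}$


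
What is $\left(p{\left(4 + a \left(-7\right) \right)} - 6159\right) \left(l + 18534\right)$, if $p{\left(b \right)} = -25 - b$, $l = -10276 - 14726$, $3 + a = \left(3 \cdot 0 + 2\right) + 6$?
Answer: $39797604$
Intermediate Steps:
$a = 5$ ($a = -3 + \left(\left(3 \cdot 0 + 2\right) + 6\right) = -3 + \left(\left(0 + 2\right) + 6\right) = -3 + \left(2 + 6\right) = -3 + 8 = 5$)
$l = -25002$ ($l = -10276 - 14726 = -25002$)
$\left(p{\left(4 + a \left(-7\right) \right)} - 6159\right) \left(l + 18534\right) = \left(\left(-25 - \left(4 + 5 \left(-7\right)\right)\right) - 6159\right) \left(-25002 + 18534\right) = \left(\left(-25 - \left(4 - 35\right)\right) - 6159\right) \left(-6468\right) = \left(\left(-25 - -31\right) - 6159\right) \left(-6468\right) = \left(\left(-25 + 31\right) - 6159\right) \left(-6468\right) = \left(6 - 6159\right) \left(-6468\right) = \left(-6153\right) \left(-6468\right) = 39797604$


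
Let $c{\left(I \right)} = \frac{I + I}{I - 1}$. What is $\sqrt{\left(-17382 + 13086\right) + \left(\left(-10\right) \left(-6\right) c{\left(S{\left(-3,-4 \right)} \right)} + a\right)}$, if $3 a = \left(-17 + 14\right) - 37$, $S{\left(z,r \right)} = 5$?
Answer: $\frac{i \sqrt{37434}}{3} \approx 64.493 i$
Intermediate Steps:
$a = - \frac{40}{3}$ ($a = \frac{\left(-17 + 14\right) - 37}{3} = \frac{-3 - 37}{3} = \frac{1}{3} \left(-40\right) = - \frac{40}{3} \approx -13.333$)
$c{\left(I \right)} = \frac{2 I}{-1 + I}$
$\sqrt{\left(-17382 + 13086\right) + \left(\left(-10\right) \left(-6\right) c{\left(S{\left(-3,-4 \right)} \right)} + a\right)} = \sqrt{\left(-17382 + 13086\right) - \left(\frac{40}{3} - \left(-10\right) \left(-6\right) 2 \cdot 5 \frac{1}{-1 + 5}\right)} = \sqrt{-4296 - \left(\frac{40}{3} - 60 \cdot 2 \cdot 5 \cdot \frac{1}{4}\right)} = \sqrt{-4296 + \left(60 \cdot \frac{5}{2} - \frac{40}{3}\right)} = \sqrt{-4296 + \left(150 - \frac{40}{3}\right)} = \sqrt{-4296 + \frac{410}{3}} = \sqrt{- \frac{12478}{3}} = \frac{i \sqrt{37434}}{3}$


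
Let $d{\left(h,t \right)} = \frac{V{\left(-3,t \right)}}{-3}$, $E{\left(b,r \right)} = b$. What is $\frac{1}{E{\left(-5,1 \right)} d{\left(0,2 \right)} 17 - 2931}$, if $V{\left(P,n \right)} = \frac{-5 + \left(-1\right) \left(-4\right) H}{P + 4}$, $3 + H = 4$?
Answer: $- \frac{3}{8878} \approx -0.00033791$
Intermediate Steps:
$H = 1$ ($H = -3 + 4 = 1$)
$V{\left(P,n \right)} = - \frac{1}{4 + P}$ ($V{\left(P,n \right)} = \frac{-5 + \left(-1\right) \left(-4\right) 1}{P + 4} = \frac{-5 + 4 \cdot 1}{4 + P} = \frac{-5 + 4}{4 + P} = - \frac{1}{4 + P}$)
$d{\left(h,t \right)} = \frac{1}{3}$ ($d{\left(h,t \right)} = \frac{\left(-1\right) \frac{1}{4 - 3}}{-3} = - 1^{-1} \left(- \frac{1}{3}\right) = \left(-1\right) 1 \left(- \frac{1}{3}\right) = \left(-1\right) \left(- \frac{1}{3}\right) = \frac{1}{3}$)
$\frac{1}{E{\left(-5,1 \right)} d{\left(0,2 \right)} 17 - 2931} = \frac{1}{\left(-5\right) \frac{1}{3} \cdot 17 - 2931} = \frac{1}{\left(- \frac{5}{3}\right) 17 - 2931} = \frac{1}{- \frac{85}{3} - 2931} = \frac{1}{- \frac{8878}{3}} = - \frac{3}{8878}$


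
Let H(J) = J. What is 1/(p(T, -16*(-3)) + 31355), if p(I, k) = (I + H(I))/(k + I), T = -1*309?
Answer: 87/2728091 ≈ 3.1890e-5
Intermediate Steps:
T = -309
p(I, k) = 2*I/(I + k) (p(I, k) = (I + I)/(k + I) = (2*I)/(I + k) = 2*I/(I + k))
1/(p(T, -16*(-3)) + 31355) = 1/(2*(-309)/(-309 - 16*(-3)) + 31355) = 1/(2*(-309)/(-309 + 48) + 31355) = 1/(2*(-309)/(-261) + 31355) = 1/(2*(-309)*(-1/261) + 31355) = 1/(206/87 + 31355) = 1/(2728091/87) = 87/2728091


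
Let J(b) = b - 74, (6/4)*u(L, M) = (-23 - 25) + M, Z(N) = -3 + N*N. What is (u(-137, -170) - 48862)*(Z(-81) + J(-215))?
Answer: -921680918/3 ≈ -3.0723e+8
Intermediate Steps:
Z(N) = -3 + N**2
u(L, M) = -32 + 2*M/3 (u(L, M) = 2*((-23 - 25) + M)/3 = 2*(-48 + M)/3 = -32 + 2*M/3)
J(b) = -74 + b
(u(-137, -170) - 48862)*(Z(-81) + J(-215)) = ((-32 + (2/3)*(-170)) - 48862)*((-3 + (-81)**2) + (-74 - 215)) = ((-32 - 340/3) - 48862)*((-3 + 6561) - 289) = (-436/3 - 48862)*(6558 - 289) = -147022/3*6269 = -921680918/3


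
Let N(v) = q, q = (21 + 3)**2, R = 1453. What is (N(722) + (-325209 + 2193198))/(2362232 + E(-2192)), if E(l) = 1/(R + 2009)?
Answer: 1293794406/1635609437 ≈ 0.79102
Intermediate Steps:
q = 576 (q = 24**2 = 576)
N(v) = 576
E(l) = 1/3462 (E(l) = 1/(1453 + 2009) = 1/3462)
(N(722) + (-325209 + 2193198))/(2362232 + E(-2192)) = (576 + (-325209 + 2193198))/(2362232 + 1/3462) = (576 + 1867989)/(8178047185/3462) = 1868565*(3462/8178047185) = 1293794406/1635609437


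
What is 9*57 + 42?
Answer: 555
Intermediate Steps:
9*57 + 42 = 513 + 42 = 555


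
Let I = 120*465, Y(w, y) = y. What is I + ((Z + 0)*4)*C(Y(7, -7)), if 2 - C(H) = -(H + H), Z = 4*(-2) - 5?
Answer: 56424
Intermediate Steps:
Z = -13 (Z = -8 - 5 = -13)
C(H) = 2 + 2*H (C(H) = 2 - (-1)*(H + H) = 2 - (-1)*2*H = 2 - (-2)*H = 2 + 2*H)
I = 55800
I + ((Z + 0)*4)*C(Y(7, -7)) = 55800 + ((-13 + 0)*4)*(2 + 2*(-7)) = 55800 + (-13*4)*(2 - 14) = 55800 - 52*(-12) = 55800 + 624 = 56424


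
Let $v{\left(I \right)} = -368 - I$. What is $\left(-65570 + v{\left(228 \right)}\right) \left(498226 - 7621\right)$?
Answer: $-32461370430$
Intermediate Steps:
$\left(-65570 + v{\left(228 \right)}\right) \left(498226 - 7621\right) = \left(-65570 - 596\right) \left(498226 - 7621\right) = \left(-65570 - 596\right) 490605 = \left(-66166\right) 490605 = -32461370430$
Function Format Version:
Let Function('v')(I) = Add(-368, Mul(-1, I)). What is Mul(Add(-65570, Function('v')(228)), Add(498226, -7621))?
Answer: -32461370430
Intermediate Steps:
Mul(Add(-65570, Function('v')(228)), Add(498226, -7621)) = Mul(Add(-65570, Add(-368, Mul(-1, 228))), Add(498226, -7621)) = Mul(Add(-65570, Add(-368, -228)), 490605) = Mul(Add(-65570, -596), 490605) = Mul(-66166, 490605) = -32461370430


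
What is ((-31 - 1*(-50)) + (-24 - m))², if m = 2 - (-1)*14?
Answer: 441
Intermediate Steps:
m = 16 (m = 2 - 1*(-14) = 2 + 14 = 16)
((-31 - 1*(-50)) + (-24 - m))² = ((-31 - 1*(-50)) + (-24 - 1*16))² = ((-31 + 50) + (-24 - 16))² = (19 - 40)² = (-21)² = 441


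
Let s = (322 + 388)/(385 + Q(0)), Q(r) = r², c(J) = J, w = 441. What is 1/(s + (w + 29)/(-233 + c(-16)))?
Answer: -19173/832 ≈ -23.044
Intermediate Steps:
s = 142/77 (s = (322 + 388)/(385 + 0²) = 710/(385 + 0) = 710/385 = 710*(1/385) = 142/77 ≈ 1.8442)
1/(s + (w + 29)/(-233 + c(-16))) = 1/(142/77 + (441 + 29)/(-233 - 16)) = 1/(142/77 + 470/(-249)) = 1/(142/77 + 470*(-1/249)) = 1/(142/77 - 470/249) = 1/(-832/19173) = -19173/832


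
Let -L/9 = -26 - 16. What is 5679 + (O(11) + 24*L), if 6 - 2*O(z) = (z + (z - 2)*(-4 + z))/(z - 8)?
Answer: 44225/3 ≈ 14742.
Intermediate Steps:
O(z) = 3 - (z + (-4 + z)*(-2 + z))/(2*(-8 + z)) (O(z) = 3 - (z + (z - 2)*(-4 + z))/(2*(z - 8)) = 3 - (z + (-2 + z)*(-4 + z))/(2*(-8 + z)) = 3 - (z + (-4 + z)*(-2 + z))/(2*(-8 + z)))
L = 378 (L = -9*(-26 - 16) = -9*(-42) = 378)
5679 + (O(11) + 24*L) = 5679 + ((-56 - 1*11**2 + 11*11)/(2*(-8 + 11)) + 24*378) = 5679 + ((1/2)*(-56 - 1*121 + 121)/3 + 9072) = 5679 + ((1/2)*(1/3)*(-56 - 121 + 121) + 9072) = 5679 + ((1/2)*(1/3)*(-56) + 9072) = 5679 + (-28/3 + 9072) = 5679 + 27188/3 = 44225/3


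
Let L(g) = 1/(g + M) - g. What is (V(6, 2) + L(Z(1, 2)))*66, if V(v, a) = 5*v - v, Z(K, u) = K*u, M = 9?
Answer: 1458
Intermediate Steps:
V(v, a) = 4*v
L(g) = 1/(9 + g) - g (L(g) = 1/(g + 9) - g = 1/(9 + g) - g)
(V(6, 2) + L(Z(1, 2)))*66 = (4*6 + (1 - (1*2)² - 9*2)/(9 + 1*2))*66 = (24 + (1 - 1*2² - 9*2)/(9 + 2))*66 = (24 + (1 - 1*4 - 18)/11)*66 = (24 + (1 - 4 - 18)/11)*66 = (24 + (1/11)*(-21))*66 = (24 - 21/11)*66 = (243/11)*66 = 1458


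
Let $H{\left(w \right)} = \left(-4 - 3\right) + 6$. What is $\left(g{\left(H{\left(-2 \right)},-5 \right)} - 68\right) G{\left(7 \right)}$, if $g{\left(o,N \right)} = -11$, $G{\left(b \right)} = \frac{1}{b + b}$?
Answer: $- \frac{79}{14} \approx -5.6429$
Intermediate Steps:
$H{\left(w \right)} = -1$ ($H{\left(w \right)} = -7 + 6 = -1$)
$G{\left(b \right)} = \frac{1}{2 b}$
$\left(g{\left(H{\left(-2 \right)},-5 \right)} - 68\right) G{\left(7 \right)} = \left(-11 - 68\right) \frac{1}{2 \cdot 7} = - 79 \cdot \frac{1}{2} \cdot \frac{1}{7} = \left(-79\right) \frac{1}{14} = - \frac{79}{14}$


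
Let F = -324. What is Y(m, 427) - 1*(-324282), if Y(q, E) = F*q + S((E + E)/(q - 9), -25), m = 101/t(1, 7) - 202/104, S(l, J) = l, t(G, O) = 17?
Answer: 315404081671/977041 ≈ 3.2282e+5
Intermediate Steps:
m = 3535/884 (m = 101/17 - 202/104 = 101*(1/17) - 202*1/104 = 101/17 - 101/52 = 3535/884 ≈ 3.9989)
Y(q, E) = -324*q + 2*E/(-9 + q) (Y(q, E) = -324*q + (E + E)/(q - 9) = -324*q + (2*E)/(-9 + q) = -324*q + 2*E/(-9 + q))
Y(m, 427) - 1*(-324282) = 2*(427 - 162*3535/884*(-9 + 3535/884))/(-9 + 3535/884) - 1*(-324282) = 2*(427 - 162*3535/884*(-4421/884))/(-4421/884) + 324282 = 2*(-884/4421)*(427 + 1265887035/390728) + 324282 = 2*(-884/4421)*(1432727891/390728) + 324282 = -1432727891/977041 + 324282 = 315404081671/977041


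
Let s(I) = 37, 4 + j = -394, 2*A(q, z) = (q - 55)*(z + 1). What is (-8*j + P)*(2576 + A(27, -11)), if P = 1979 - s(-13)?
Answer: 13922216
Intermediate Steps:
A(q, z) = (1 + z)*(-55 + q)/2 (A(q, z) = ((q - 55)*(z + 1))/2 = ((-55 + q)*(1 + z))/2 = ((1 + z)*(-55 + q))/2 = (1 + z)*(-55 + q)/2)
j = -398 (j = -4 - 394 = -398)
P = 1942 (P = 1979 - 1*37 = 1979 - 37 = 1942)
(-8*j + P)*(2576 + A(27, -11)) = (-8*(-398) + 1942)*(2576 + (-55/2 + (1/2)*27 - 55/2*(-11) + (1/2)*27*(-11))) = (3184 + 1942)*(2576 + (-55/2 + 27/2 + 605/2 - 297/2)) = 5126*(2576 + 140) = 5126*2716 = 13922216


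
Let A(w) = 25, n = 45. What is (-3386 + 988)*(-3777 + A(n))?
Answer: 8997296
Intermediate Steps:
(-3386 + 988)*(-3777 + A(n)) = (-3386 + 988)*(-3777 + 25) = -2398*(-3752) = 8997296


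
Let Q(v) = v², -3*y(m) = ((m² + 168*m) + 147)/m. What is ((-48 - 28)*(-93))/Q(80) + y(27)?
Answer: -2838691/43200 ≈ -65.710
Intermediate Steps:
y(m) = -(147 + m² + 168*m)/(3*m) (y(m) = -((m² + 168*m) + 147)/(3*m) = -(147 + m² + 168*m)/(3*m))
((-48 - 28)*(-93))/Q(80) + y(27) = ((-48 - 28)*(-93))/(80²) + (-56 - 49/27 - ⅓*27) = -76*(-93)/6400 + (-56 - 49*1/27 - 9) = 7068*(1/6400) + (-56 - 49/27 - 9) = 1767/1600 - 1804/27 = -2838691/43200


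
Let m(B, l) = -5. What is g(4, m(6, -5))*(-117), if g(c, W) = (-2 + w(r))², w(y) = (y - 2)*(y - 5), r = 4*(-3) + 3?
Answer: -2703168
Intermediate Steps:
r = -9 (r = -12 + 3 = -9)
w(y) = (-5 + y)*(-2 + y) (w(y) = (-2 + y)*(-5 + y) = (-5 + y)*(-2 + y))
g(c, W) = 23104 (g(c, W) = (-2 + (10 + (-9)² - 7*(-9)))² = (-2 + (10 + 81 + 63))² = (-2 + 154)² = 152² = 23104)
g(4, m(6, -5))*(-117) = 23104*(-117) = -2703168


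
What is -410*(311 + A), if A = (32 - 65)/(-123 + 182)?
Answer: -7509560/59 ≈ -1.2728e+5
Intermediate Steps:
A = -33/59 ≈ -0.55932
-410*(311 + A) = -410*(311 - 33/59) = -410*18316/59 = -7509560/59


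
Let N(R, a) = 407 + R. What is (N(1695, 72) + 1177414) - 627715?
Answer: 551801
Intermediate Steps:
(N(1695, 72) + 1177414) - 627715 = ((407 + 1695) + 1177414) - 627715 = (2102 + 1177414) - 627715 = 1179516 - 627715 = 551801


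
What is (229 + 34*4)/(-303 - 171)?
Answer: -365/474 ≈ -0.77004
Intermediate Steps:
(229 + 34*4)/(-303 - 171) = (229 + 136)/(-474) = 365*(-1/474) = -365/474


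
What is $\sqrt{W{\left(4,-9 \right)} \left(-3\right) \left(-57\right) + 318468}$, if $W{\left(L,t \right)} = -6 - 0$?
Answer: $\sqrt{317442} \approx 563.42$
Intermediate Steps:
$W{\left(L,t \right)} = -6$ ($W{\left(L,t \right)} = -6 + 0 = -6$)
$\sqrt{W{\left(4,-9 \right)} \left(-3\right) \left(-57\right) + 318468} = \sqrt{\left(-6\right) \left(-3\right) \left(-57\right) + 318468} = \sqrt{18 \left(-57\right) + 318468} = \sqrt{-1026 + 318468} = \sqrt{317442}$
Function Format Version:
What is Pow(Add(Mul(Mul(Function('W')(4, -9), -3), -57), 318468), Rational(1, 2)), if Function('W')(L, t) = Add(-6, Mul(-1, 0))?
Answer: Pow(317442, Rational(1, 2)) ≈ 563.42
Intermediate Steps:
Function('W')(L, t) = -6 (Function('W')(L, t) = Add(-6, 0) = -6)
Pow(Add(Mul(Mul(Function('W')(4, -9), -3), -57), 318468), Rational(1, 2)) = Pow(Add(Mul(Mul(-6, -3), -57), 318468), Rational(1, 2)) = Pow(Add(Mul(18, -57), 318468), Rational(1, 2)) = Pow(Add(-1026, 318468), Rational(1, 2)) = Pow(317442, Rational(1, 2))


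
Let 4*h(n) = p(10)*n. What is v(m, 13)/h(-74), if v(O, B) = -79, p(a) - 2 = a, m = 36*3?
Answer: 79/222 ≈ 0.35586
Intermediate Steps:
m = 108
p(a) = 2 + a
h(n) = 3*n (h(n) = ((2 + 10)*n)/4 = (12*n)/4 = 3*n)
v(m, 13)/h(-74) = -79/(3*(-74)) = -79/(-222) = -79*(-1/222) = 79/222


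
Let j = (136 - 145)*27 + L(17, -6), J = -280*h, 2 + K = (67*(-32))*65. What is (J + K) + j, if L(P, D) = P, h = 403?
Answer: -252428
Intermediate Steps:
K = -139362 (K = -2 + (67*(-32))*65 = -2 - 2144*65 = -2 - 139360 = -139362)
J = -112840 (J = -280*403 = -112840)
j = -226 (j = (136 - 145)*27 + 17 = -9*27 + 17 = -243 + 17 = -226)
(J + K) + j = (-112840 - 139362) - 226 = -252202 - 226 = -252428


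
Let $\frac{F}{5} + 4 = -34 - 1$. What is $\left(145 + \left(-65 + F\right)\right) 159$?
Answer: $-18285$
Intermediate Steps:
$F = -195$ ($F = -20 + 5 \left(-34 - 1\right) = -20 + 5 \left(-35\right) = -20 - 175 = -195$)
$\left(145 + \left(-65 + F\right)\right) 159 = \left(145 - 260\right) 159 = \left(-115\right) 159 = -18285$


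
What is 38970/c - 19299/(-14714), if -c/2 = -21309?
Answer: 33235461/14930506 ≈ 2.2260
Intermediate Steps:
c = 42618 (c = -2*(-21309) = 42618)
38970/c - 19299/(-14714) = 38970/42618 - 19299/(-14714) = 38970*(1/42618) - 19299*(-1/14714) = 6495/7103 + 2757/2102 = 33235461/14930506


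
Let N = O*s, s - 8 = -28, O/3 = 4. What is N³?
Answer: -13824000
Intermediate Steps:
O = 12 (O = 3*4 = 12)
s = -20 (s = 8 - 28 = -20)
N = -240 (N = 12*(-20) = -240)
N³ = (-240)³ = -13824000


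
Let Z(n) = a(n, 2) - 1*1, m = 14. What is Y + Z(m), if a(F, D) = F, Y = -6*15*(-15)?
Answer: 1363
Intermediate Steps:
Y = 1350 (Y = -90*(-15) = 1350)
Z(n) = -1 + n (Z(n) = n - 1*1 = n - 1 = -1 + n)
Y + Z(m) = 1350 + (-1 + 14) = 1350 + 13 = 1363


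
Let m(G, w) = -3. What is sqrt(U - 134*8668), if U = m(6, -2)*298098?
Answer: I*sqrt(2055806) ≈ 1433.8*I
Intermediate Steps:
U = -894294 (U = -3*298098 = -894294)
sqrt(U - 134*8668) = sqrt(-894294 - 134*8668) = sqrt(-894294 - 1161512) = sqrt(-2055806) = I*sqrt(2055806)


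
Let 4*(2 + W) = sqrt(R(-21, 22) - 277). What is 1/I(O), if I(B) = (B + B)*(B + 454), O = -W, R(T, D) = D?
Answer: 8*I/(1832*sqrt(255) + 14337*I) ≈ 0.00010806 + 0.0002205*I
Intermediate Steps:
W = -2 + I*sqrt(255)/4 (W = -2 + sqrt(22 - 277)/4 = -2 + sqrt(-255)/4 = -2 + (I*sqrt(255))/4 = -2 + I*sqrt(255)/4 ≈ -2.0 + 3.9922*I)
O = 2 - I*sqrt(255)/4 (O = -(-2 + I*sqrt(255)/4) = 2 - I*sqrt(255)/4 ≈ 2.0 - 3.9922*I)
I(B) = 2*B*(454 + B) (I(B) = (2*B)*(454 + B) = 2*B*(454 + B))
1/I(O) = 1/(2*(2 - I*sqrt(255)/4)*(454 + (2 - I*sqrt(255)/4))) = 1/(2*(2 - I*sqrt(255)/4)*(456 - I*sqrt(255)/4))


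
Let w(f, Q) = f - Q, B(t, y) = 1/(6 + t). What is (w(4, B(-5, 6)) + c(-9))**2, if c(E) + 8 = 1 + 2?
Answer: 4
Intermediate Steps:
c(E) = -5 (c(E) = -8 + (1 + 2) = -8 + 3 = -5)
(w(4, B(-5, 6)) + c(-9))**2 = ((4 - 1/(6 - 5)) - 5)**2 = ((4 - 1/1) - 5)**2 = ((4 - 1*1) - 5)**2 = ((4 - 1) - 5)**2 = (3 - 5)**2 = (-2)**2 = 4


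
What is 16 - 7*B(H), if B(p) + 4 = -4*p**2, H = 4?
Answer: 492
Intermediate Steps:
B(p) = -4 - 4*p**2
16 - 7*B(H) = 16 - 7*(-4 - 4*4**2) = 16 - 7*(-4 - 4*16) = 16 - 7*(-4 - 64) = 16 - 7*(-68) = 16 + 476 = 492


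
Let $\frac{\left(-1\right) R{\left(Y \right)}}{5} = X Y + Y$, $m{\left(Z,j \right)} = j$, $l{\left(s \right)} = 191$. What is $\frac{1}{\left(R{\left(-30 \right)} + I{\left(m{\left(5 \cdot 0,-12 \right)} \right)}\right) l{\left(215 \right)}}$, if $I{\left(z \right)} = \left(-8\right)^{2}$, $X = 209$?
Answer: $\frac{1}{6028724} \approx 1.6587 \cdot 10^{-7}$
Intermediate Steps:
$I{\left(z \right)} = 64$
$R{\left(Y \right)} = - 1050 Y$ ($R{\left(Y \right)} = - 5 \left(209 Y + Y\right) = - 5 \cdot 210 Y = - 1050 Y$)
$\frac{1}{\left(R{\left(-30 \right)} + I{\left(m{\left(5 \cdot 0,-12 \right)} \right)}\right) l{\left(215 \right)}} = \frac{1}{\left(\left(-1050\right) \left(-30\right) + 64\right) 191} = \frac{1}{31500 + 64} \cdot \frac{1}{191} = \frac{1}{31564} \cdot \frac{1}{191} = \frac{1}{6028724}$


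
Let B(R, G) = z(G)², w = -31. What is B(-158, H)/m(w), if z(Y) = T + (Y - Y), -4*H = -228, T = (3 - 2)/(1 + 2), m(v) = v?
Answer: -1/279 ≈ -0.0035842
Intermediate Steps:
T = ⅓ (T = 1/3 = 1*(⅓) = ⅓ ≈ 0.33333)
H = 57 (H = -¼*(-228) = 57)
z(Y) = ⅓ (z(Y) = ⅓ + (Y - Y) = ⅓ + 0 = ⅓)
B(R, G) = ⅑ (B(R, G) = (⅓)² = ⅑)
B(-158, H)/m(w) = (⅑)/(-31) = (⅑)*(-1/31) = -1/279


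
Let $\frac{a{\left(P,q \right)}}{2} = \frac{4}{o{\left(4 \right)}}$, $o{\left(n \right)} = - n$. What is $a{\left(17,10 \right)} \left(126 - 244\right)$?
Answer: $236$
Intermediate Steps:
$a{\left(P,q \right)} = -2$ ($a{\left(P,q \right)} = 2 \frac{4}{\left(-1\right) 4} = 2 \frac{4}{-4} = 2 \cdot 4 \left(- \frac{1}{4}\right) = 2 \left(-1\right) = -2$)
$a{\left(17,10 \right)} \left(126 - 244\right) = - 2 \left(126 - 244\right) = \left(-2\right) \left(-118\right) = 236$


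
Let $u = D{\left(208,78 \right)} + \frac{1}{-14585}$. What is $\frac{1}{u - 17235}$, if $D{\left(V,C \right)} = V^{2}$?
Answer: $\frac{14585}{379632964} \approx 3.8419 \cdot 10^{-5}$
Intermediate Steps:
$u = \frac{631005439}{14585}$ ($u = 208^{2} + \frac{1}{-14585} = 43264 - \frac{1}{14585} = \frac{631005439}{14585} \approx 43264.0$)
$\frac{1}{u - 17235} = \frac{1}{\frac{631005439}{14585} - 17235} = \frac{1}{\frac{379632964}{14585}} = \frac{14585}{379632964}$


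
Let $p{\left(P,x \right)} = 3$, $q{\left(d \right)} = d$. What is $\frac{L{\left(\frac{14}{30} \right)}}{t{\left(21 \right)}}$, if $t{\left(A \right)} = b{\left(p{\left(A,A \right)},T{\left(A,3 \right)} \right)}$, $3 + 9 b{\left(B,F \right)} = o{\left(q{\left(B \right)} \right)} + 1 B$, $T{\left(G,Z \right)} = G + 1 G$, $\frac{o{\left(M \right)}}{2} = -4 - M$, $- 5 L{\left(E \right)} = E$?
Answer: $\frac{3}{50} \approx 0.06$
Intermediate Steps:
$L{\left(E \right)} = - \frac{E}{5}$
$o{\left(M \right)} = -8 - 2 M$ ($o{\left(M \right)} = 2 \left(-4 - M\right) = -8 - 2 M$)
$T{\left(G,Z \right)} = 2 G$ ($T{\left(G,Z \right)} = G + G = 2 G$)
$b{\left(B,F \right)} = - \frac{11}{9} - \frac{B}{9}$ ($b{\left(B,F \right)} = - \frac{1}{3} + \frac{\left(-8 - 2 B\right) + 1 B}{9} = - \frac{1}{3} + \frac{\left(-8 - 2 B\right) + B}{9} = - \frac{1}{3} + \frac{-8 - B}{9} = - \frac{1}{3} - \left(\frac{8}{9} + \frac{B}{9}\right) = - \frac{11}{9} - \frac{B}{9}$)
$t{\left(A \right)} = - \frac{14}{9}$ ($t{\left(A \right)} = - \frac{11}{9} - \frac{1}{3} = - \frac{14}{9}$)
$\frac{L{\left(\frac{14}{30} \right)}}{t{\left(21 \right)}} = \frac{\left(- \frac{1}{5}\right) \frac{14}{30}}{- \frac{14}{9}} = - \frac{14 \cdot \frac{1}{30}}{5} \left(- \frac{9}{14}\right) = \left(- \frac{1}{5}\right) \frac{7}{15} \left(- \frac{9}{14}\right) = \left(- \frac{7}{75}\right) \left(- \frac{9}{14}\right) = \frac{3}{50}$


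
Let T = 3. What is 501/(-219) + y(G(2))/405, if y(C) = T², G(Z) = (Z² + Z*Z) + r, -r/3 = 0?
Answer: -7442/3285 ≈ -2.2654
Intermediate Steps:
r = 0 (r = -3*0 = 0)
G(Z) = 2*Z² (G(Z) = (Z² + Z*Z) + 0 = (Z² + Z²) + 0 = 2*Z² + 0 = 2*Z²)
y(C) = 9 (y(C) = 3² = 9)
501/(-219) + y(G(2))/405 = 501/(-219) + 9/405 = 501*(-1/219) + 9*(1/405) = -167/73 + 1/45 = -7442/3285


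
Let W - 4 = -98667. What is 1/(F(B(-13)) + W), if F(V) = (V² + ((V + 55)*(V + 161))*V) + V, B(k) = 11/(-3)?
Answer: -27/3463205 ≈ -7.7962e-6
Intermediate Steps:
B(k) = -11/3 (B(k) = 11*(-⅓) = -11/3)
F(V) = V + V² + V*(55 + V)*(161 + V) (F(V) = (V² + ((55 + V)*(161 + V))*V) + V = (V² + V*(55 + V)*(161 + V)) + V = V + V² + V*(55 + V)*(161 + V))
W = -98663 (W = 4 - 98667 = -98663)
1/(F(B(-13)) + W) = 1/(-11*(8856 + (-11/3)² + 217*(-11/3))/3 - 98663) = 1/(-11*(8856 + 121/9 - 2387/3)/3 - 98663) = 1/(-11/3*72664/9 - 98663) = 1/(-799304/27 - 98663) = 1/(-3463205/27) = -27/3463205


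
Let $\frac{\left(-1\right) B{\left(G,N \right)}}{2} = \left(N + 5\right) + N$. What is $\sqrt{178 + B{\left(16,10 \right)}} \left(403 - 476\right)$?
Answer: $- 584 \sqrt{2} \approx -825.9$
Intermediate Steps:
$B{\left(G,N \right)} = -10 - 4 N$ ($B{\left(G,N \right)} = - 2 \left(\left(N + 5\right) + N\right) = - 2 \left(\left(5 + N\right) + N\right) = - 2 \left(5 + 2 N\right) = -10 - 4 N$)
$\sqrt{178 + B{\left(16,10 \right)}} \left(403 - 476\right) = \sqrt{178 - 50} \left(403 - 476\right) = \sqrt{178 - 50} \left(-73\right) = \sqrt{128} \left(-73\right) = 8 \sqrt{2} \left(-73\right) = - 584 \sqrt{2}$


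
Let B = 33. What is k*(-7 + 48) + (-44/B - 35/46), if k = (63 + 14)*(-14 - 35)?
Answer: -21347923/138 ≈ -1.5470e+5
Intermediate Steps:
k = -3773 (k = 77*(-49) = -3773)
k*(-7 + 48) + (-44/B - 35/46) = -3773*(-7 + 48) + (-44/33 - 35/46) = -3773*41 + (-44*1/33 - 35*1/46) = -154693 + (-4/3 - 35/46) = -154693 - 289/138 = -21347923/138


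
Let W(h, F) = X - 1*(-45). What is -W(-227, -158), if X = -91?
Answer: 46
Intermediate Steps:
W(h, F) = -46 (W(h, F) = -91 - 1*(-45) = -91 + 45 = -46)
-W(-227, -158) = -1*(-46) = 46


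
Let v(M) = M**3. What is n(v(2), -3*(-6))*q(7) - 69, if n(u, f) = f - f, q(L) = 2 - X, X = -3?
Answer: -69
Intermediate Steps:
q(L) = 5 (q(L) = 2 - 1*(-3) = 2 + 3 = 5)
n(u, f) = 0
n(v(2), -3*(-6))*q(7) - 69 = 0*5 - 69 = 0 - 69 = -69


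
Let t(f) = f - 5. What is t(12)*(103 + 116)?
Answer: 1533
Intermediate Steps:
t(f) = -5 + f
t(12)*(103 + 116) = (-5 + 12)*(103 + 116) = 7*219 = 1533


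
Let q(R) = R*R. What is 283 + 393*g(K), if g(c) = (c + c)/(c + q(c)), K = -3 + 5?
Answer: 545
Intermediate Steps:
q(R) = R²
K = 2
g(c) = 2*c/(c + c²) (g(c) = (c + c)/(c + c²) = (2*c)/(c + c²) = 2*c/(c + c²))
283 + 393*g(K) = 283 + 393*(2/(1 + 2)) = 283 + 393*(2/3) = 283 + 393*(2*(⅓)) = 283 + 393*(⅔) = 283 + 262 = 545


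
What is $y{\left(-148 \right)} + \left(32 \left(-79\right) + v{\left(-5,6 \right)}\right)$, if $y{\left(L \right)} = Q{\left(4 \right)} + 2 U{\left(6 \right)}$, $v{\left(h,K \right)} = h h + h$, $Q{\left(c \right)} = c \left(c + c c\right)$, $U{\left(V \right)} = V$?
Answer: $-2416$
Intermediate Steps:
$Q{\left(c \right)} = c \left(c + c^{2}\right)$
$v{\left(h,K \right)} = h + h^{2}$ ($v{\left(h,K \right)} = h^{2} + h = h + h^{2}$)
$y{\left(L \right)} = 92$ ($y{\left(L \right)} = 4^{2} \left(1 + 4\right) + 2 \cdot 6 = 16 \cdot 5 + 12 = 80 + 12 = 92$)
$y{\left(-148 \right)} + \left(32 \left(-79\right) + v{\left(-5,6 \right)}\right) = 92 - \left(2528 + 5 \left(1 - 5\right)\right) = 92 - 2508 = -2416$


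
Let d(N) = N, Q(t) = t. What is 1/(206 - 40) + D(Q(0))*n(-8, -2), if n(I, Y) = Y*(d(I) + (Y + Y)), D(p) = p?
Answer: 1/166 ≈ 0.0060241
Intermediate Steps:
n(I, Y) = Y*(I + 2*Y) (n(I, Y) = Y*(I + (Y + Y)) = Y*(I + 2*Y))
1/(206 - 40) + D(Q(0))*n(-8, -2) = 1/(206 - 40) + 0*(-2*(-8 + 2*(-2))) = 1/166 + 0*(-2*(-8 - 4)) = 1/166 + 0*(-2*(-12)) = 1/166 + 0*24 = 1/166 + 0 = 1/166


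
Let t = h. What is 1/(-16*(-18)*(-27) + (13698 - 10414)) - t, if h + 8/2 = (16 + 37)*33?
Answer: -7838541/4492 ≈ -1745.0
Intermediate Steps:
h = 1745 (h = -4 + (16 + 37)*33 = -4 + 53*33 = -4 + 1749 = 1745)
t = 1745
1/(-16*(-18)*(-27) + (13698 - 10414)) - t = 1/(-16*(-18)*(-27) + (13698 - 10414)) - 1*1745 = 1/(288*(-27) + 3284) - 1745 = 1/(-7776 + 3284) - 1745 = 1/(-4492) - 1745 = -1/4492 - 1745 = -7838541/4492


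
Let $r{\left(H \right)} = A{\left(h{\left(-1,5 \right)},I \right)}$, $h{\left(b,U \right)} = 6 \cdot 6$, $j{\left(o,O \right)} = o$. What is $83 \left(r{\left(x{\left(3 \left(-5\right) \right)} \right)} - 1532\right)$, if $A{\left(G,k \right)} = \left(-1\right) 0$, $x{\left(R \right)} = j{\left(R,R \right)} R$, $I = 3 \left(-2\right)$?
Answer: $-127156$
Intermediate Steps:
$I = -6$
$x{\left(R \right)} = R^{2}$ ($x{\left(R \right)} = R R = R^{2}$)
$h{\left(b,U \right)} = 36$
$A{\left(G,k \right)} = 0$
$r{\left(H \right)} = 0$
$83 \left(r{\left(x{\left(3 \left(-5\right) \right)} \right)} - 1532\right) = 83 \left(0 - 1532\right) = 83 \left(-1532\right) = -127156$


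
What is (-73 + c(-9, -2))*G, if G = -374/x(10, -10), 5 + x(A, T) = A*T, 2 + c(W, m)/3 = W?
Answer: -39644/105 ≈ -377.56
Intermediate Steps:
c(W, m) = -6 + 3*W
x(A, T) = -5 + A*T
G = 374/105 (G = -374/(-5 + 10*(-10)) = -374/(-5 - 100) = -374/(-105) = -374*(-1/105) = 374/105 ≈ 3.5619)
(-73 + c(-9, -2))*G = (-73 + (-6 + 3*(-9)))*(374/105) = (-73 + (-6 - 27))*(374/105) = (-73 - 33)*(374/105) = -106*374/105 = -39644/105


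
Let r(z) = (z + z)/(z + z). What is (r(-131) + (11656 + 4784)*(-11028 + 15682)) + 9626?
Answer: 76521387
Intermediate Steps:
r(z) = 1 (r(z) = (2*z)/((2*z)) = (2*z)*(1/(2*z)) = 1)
(r(-131) + (11656 + 4784)*(-11028 + 15682)) + 9626 = (1 + (11656 + 4784)*(-11028 + 15682)) + 9626 = (1 + 16440*4654) + 9626 = (1 + 76511760) + 9626 = 76511761 + 9626 = 76521387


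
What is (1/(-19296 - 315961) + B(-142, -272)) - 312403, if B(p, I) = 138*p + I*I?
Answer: -86501334856/335257 ≈ -2.5802e+5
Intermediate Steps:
B(p, I) = I² + 138*p (B(p, I) = 138*p + I² = I² + 138*p)
(1/(-19296 - 315961) + B(-142, -272)) - 312403 = (1/(-19296 - 315961) + ((-272)² + 138*(-142))) - 312403 = (1/(-335257) + (73984 - 19596)) - 312403 = (-1/335257 + 54388) - 312403 = 18233957715/335257 - 312403 = -86501334856/335257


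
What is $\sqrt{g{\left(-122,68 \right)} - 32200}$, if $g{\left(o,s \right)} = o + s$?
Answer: $i \sqrt{32254} \approx 179.59 i$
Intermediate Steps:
$\sqrt{g{\left(-122,68 \right)} - 32200} = \sqrt{\left(-122 + 68\right) - 32200} = \sqrt{-54 - 32200} = \sqrt{-32254} = i \sqrt{32254}$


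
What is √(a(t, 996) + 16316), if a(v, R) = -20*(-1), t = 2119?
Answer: 4*√1021 ≈ 127.81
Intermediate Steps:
a(v, R) = 20
√(a(t, 996) + 16316) = √(20 + 16316) = √16336 = 4*√1021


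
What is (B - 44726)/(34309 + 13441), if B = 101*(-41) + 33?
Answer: -24417/23875 ≈ -1.0227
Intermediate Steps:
B = -4108 (B = -4141 + 33 = -4108)
(B - 44726)/(34309 + 13441) = (-4108 - 44726)/(34309 + 13441) = -48834/47750 = -48834*1/47750 = -24417/23875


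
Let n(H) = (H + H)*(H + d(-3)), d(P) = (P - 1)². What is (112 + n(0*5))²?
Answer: 12544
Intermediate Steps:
d(P) = (-1 + P)²
n(H) = 2*H*(16 + H) (n(H) = (H + H)*(H + (-1 - 3)²) = (2*H)*(H + (-4)²) = (2*H)*(H + 16) = (2*H)*(16 + H) = 2*H*(16 + H))
(112 + n(0*5))² = (112 + 2*(0*5)*(16 + 0*5))² = (112 + 2*0*(16 + 0))² = (112 + 2*0*16)² = (112 + 0)² = 112² = 12544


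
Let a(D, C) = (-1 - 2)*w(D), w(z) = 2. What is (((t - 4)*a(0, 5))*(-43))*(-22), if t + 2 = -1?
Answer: 39732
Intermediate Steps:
t = -3 (t = -2 - 1 = -3)
a(D, C) = -6 (a(D, C) = (-1 - 2)*2 = -3*2 = -6)
(((t - 4)*a(0, 5))*(-43))*(-22) = (((-3 - 4)*(-6))*(-43))*(-22) = (-7*(-6)*(-43))*(-22) = (42*(-43))*(-22) = -1806*(-22) = 39732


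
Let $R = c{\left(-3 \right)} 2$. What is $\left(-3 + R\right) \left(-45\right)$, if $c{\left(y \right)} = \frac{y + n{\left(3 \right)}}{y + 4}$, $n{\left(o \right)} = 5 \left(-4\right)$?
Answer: $2205$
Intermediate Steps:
$n{\left(o \right)} = -20$
$c{\left(y \right)} = \frac{-20 + y}{4 + y}$ ($c{\left(y \right)} = \frac{y - 20}{y + 4} = \frac{-20 + y}{4 + y}$)
$R = -46$ ($R = \frac{-20 - 3}{4 - 3} \cdot 2 = 1^{-1} \left(-23\right) 2 = 1 \left(-23\right) 2 = \left(-23\right) 2 = -46$)
$\left(-3 + R\right) \left(-45\right) = \left(-3 - 46\right) \left(-45\right) = \left(-49\right) \left(-45\right) = 2205$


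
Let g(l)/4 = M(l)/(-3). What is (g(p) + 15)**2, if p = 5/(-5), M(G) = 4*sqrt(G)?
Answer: 1769/9 - 160*I ≈ 196.56 - 160.0*I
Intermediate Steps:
p = -1 (p = 5*(-1/5) = -1)
g(l) = -16*sqrt(l)/3 (g(l) = 4*((4*sqrt(l))/(-3)) = 4*((4*sqrt(l))*(-1/3)) = 4*(-4*sqrt(l)/3) = -16*sqrt(l)/3)
(g(p) + 15)**2 = (-16*I/3 + 15)**2 = (15 - 16*I/3)**2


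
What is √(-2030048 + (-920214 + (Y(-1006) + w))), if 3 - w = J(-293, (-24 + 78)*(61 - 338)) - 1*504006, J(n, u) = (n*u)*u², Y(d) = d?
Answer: 5*I*√39223667563179 ≈ 3.1314e+7*I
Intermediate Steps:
J(n, u) = n*u³
w = -980591686128207 (w = 3 - (-293*(-24 + 78)³*(61 - 338)³ - 1*504006) = 3 - (-293*(54*(-277))³ - 504006) = 3 - (-293*(-14958)³ - 504006) = 3 - (-293*(-3346729305912) - 504006) = 3 - (980591686632216 - 504006) = 3 - 1*980591686128210 = 3 - 980591686128210 = -980591686128207)
√(-2030048 + (-920214 + (Y(-1006) + w))) = √(-2030048 + (-920214 + (-1006 - 980591686128207))) = √(-2030048 + (-920214 - 980591686129213)) = √(-2030048 - 980591687049427) = √(-980591689079475) = 5*I*√39223667563179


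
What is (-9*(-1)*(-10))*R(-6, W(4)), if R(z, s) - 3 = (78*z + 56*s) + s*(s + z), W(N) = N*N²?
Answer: -614790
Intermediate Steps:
W(N) = N³
R(z, s) = 3 + 56*s + 78*z + s*(s + z) (R(z, s) = 3 + ((78*z + 56*s) + s*(s + z)) = 3 + ((56*s + 78*z) + s*(s + z)) = 3 + (56*s + 78*z + s*(s + z)) = 3 + 56*s + 78*z + s*(s + z))
(-9*(-1)*(-10))*R(-6, W(4)) = (-9*(-1)*(-10))*(3 + (4³)² + 56*4³ + 78*(-6) + 4³*(-6)) = (9*(-10))*(3 + 64² + 56*64 - 468 + 64*(-6)) = -90*(3 + 4096 + 3584 - 468 - 384) = -90*6831 = -614790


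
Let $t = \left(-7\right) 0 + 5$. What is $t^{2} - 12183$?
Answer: $-12158$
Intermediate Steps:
$t = 5$ ($t = 0 + 5 = 5$)
$t^{2} - 12183 = 5^{2} - 12183 = 25 - 12183 = -12158$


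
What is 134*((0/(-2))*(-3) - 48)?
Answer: -6432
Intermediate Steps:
134*((0/(-2))*(-3) - 48) = 134*(-1/2*0*(-3) - 48) = 134*(0*(-3) - 48) = 134*(0 - 48) = 134*(-48) = -6432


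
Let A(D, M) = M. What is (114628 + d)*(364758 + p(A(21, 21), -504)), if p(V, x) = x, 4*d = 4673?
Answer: 84358494495/2 ≈ 4.2179e+10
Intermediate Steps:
d = 4673/4 (d = (¼)*4673 = 4673/4 ≈ 1168.3)
(114628 + d)*(364758 + p(A(21, 21), -504)) = (114628 + 4673/4)*(364758 - 504) = (463185/4)*364254 = 84358494495/2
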